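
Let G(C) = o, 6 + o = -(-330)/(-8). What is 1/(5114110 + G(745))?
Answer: 4/20456251 ≈ 1.9554e-7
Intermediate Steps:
o = -189/4 (o = -6 - (-330)/(-8) = -6 - (-330)*(-1)/8 = -6 - 15*11/4 = -6 - 165/4 = -189/4 ≈ -47.250)
G(C) = -189/4
1/(5114110 + G(745)) = 1/(5114110 - 189/4) = 1/(20456251/4) = 4/20456251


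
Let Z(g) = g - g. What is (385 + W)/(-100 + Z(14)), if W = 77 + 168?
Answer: -63/10 ≈ -6.3000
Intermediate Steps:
Z(g) = 0
W = 245
(385 + W)/(-100 + Z(14)) = (385 + 245)/(-100 + 0) = 630/(-100) = 630*(-1/100) = -63/10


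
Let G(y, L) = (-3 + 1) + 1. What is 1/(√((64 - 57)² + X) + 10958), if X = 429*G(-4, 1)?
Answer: 5479/60039072 - I*√95/60039072 ≈ 9.1257e-5 - 1.6234e-7*I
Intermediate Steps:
G(y, L) = -1 (G(y, L) = -2 + 1 = -1)
X = -429 (X = 429*(-1) = -429)
1/(√((64 - 57)² + X) + 10958) = 1/(√((64 - 57)² - 429) + 10958) = 1/(√(7² - 429) + 10958) = 1/(√(49 - 429) + 10958) = 1/(√(-380) + 10958) = 1/(2*I*√95 + 10958) = 1/(10958 + 2*I*√95)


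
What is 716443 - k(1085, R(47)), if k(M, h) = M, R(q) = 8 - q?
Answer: 715358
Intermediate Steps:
716443 - k(1085, R(47)) = 716443 - 1*1085 = 716443 - 1085 = 715358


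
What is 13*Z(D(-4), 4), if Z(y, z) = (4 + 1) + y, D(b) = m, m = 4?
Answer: 117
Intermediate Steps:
D(b) = 4
Z(y, z) = 5 + y
13*Z(D(-4), 4) = 13*(5 + 4) = 13*9 = 117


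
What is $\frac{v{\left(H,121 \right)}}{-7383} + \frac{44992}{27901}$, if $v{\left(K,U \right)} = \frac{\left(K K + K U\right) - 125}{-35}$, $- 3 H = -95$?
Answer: $\frac{3023371535}{1853937747} \approx 1.6308$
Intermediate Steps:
$H = \frac{95}{3}$ ($H = \left(- \frac{1}{3}\right) \left(-95\right) = \frac{95}{3} \approx 31.667$)
$v{\left(K,U \right)} = \frac{25}{7} - \frac{K^{2}}{35} - \frac{K U}{35}$ ($v{\left(K,U \right)} = \left(\left(K^{2} + K U\right) - 125\right) \left(- \frac{1}{35}\right) = \left(-125 + K^{2} + K U\right) \left(- \frac{1}{35}\right) = \frac{25}{7} - \frac{K^{2}}{35} - \frac{K U}{35}$)
$\frac{v{\left(H,121 \right)}}{-7383} + \frac{44992}{27901} = \frac{\frac{25}{7} - \frac{\left(\frac{95}{3}\right)^{2}}{35} - \frac{19}{21} \cdot 121}{-7383} + \frac{44992}{27901} = \left(\frac{25}{7} - \frac{1805}{63} - \frac{2299}{21}\right) \left(- \frac{1}{7383}\right) + 44992 \cdot \frac{1}{27901} = \left(\frac{25}{7} - \frac{1805}{63} - \frac{2299}{21}\right) \left(- \frac{1}{7383}\right) + \frac{44992}{27901} = \left(- \frac{1211}{9}\right) \left(- \frac{1}{7383}\right) + \frac{44992}{27901} = \frac{1211}{66447} + \frac{44992}{27901} = \frac{3023371535}{1853937747}$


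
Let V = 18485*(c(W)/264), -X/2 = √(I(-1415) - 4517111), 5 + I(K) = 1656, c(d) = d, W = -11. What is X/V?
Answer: 96*I*√1128865/18485 ≈ 5.5179*I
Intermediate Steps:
I(K) = 1651 (I(K) = -5 + 1656 = 1651)
X = -4*I*√1128865 (X = -2*√(1651 - 4517111) = -4*I*√1128865 ≈ -4249.9*I)
V = -18485/24 (V = 18485*(-11/264) = 18485*(-11*1/264) = 18485*(-1/24) = -18485/24 ≈ -770.21)
X/V = (-4*I*√1128865)/(-18485/24) = -4*I*√1128865*(-24/18485) = 96*I*√1128865/18485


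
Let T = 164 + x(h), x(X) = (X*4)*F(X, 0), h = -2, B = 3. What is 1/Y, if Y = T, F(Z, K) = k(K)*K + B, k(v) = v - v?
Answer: 1/140 ≈ 0.0071429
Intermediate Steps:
k(v) = 0
F(Z, K) = 3 (F(Z, K) = 0*K + 3 = 0 + 3 = 3)
x(X) = 12*X (x(X) = (X*4)*3 = (4*X)*3 = 12*X)
T = 140 (T = 164 + 12*(-2) = 164 - 24 = 140)
Y = 140
1/Y = 1/140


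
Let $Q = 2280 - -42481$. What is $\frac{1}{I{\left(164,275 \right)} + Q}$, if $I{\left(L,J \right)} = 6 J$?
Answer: $\frac{1}{46411} \approx 2.1547 \cdot 10^{-5}$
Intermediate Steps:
$Q = 44761$ ($Q = 2280 + 42481 = 44761$)
$\frac{1}{I{\left(164,275 \right)} + Q} = \frac{1}{6 \cdot 275 + 44761} = \frac{1}{1650 + 44761} = \frac{1}{46411}$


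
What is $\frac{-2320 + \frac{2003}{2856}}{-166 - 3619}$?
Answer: $\frac{6623917}{10809960} \approx 0.61276$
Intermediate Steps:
$\frac{-2320 + \frac{2003}{2856}}{-166 - 3619} = \frac{-2320 + 2003 \cdot \frac{1}{2856}}{-3785} = \left(-2320 + \frac{2003}{2856}\right) \left(- \frac{1}{3785}\right) = \left(- \frac{6623917}{2856}\right) \left(- \frac{1}{3785}\right) = \frac{6623917}{10809960}$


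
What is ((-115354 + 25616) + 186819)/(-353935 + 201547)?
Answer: -97081/152388 ≈ -0.63706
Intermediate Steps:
((-115354 + 25616) + 186819)/(-353935 + 201547) = (-89738 + 186819)/(-152388) = 97081*(-1/152388) = -97081/152388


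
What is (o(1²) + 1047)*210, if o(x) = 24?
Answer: 224910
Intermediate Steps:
(o(1²) + 1047)*210 = (24 + 1047)*210 = 1071*210 = 224910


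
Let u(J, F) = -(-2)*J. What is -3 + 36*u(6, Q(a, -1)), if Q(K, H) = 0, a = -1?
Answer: 429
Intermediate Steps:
u(J, F) = 2*J
-3 + 36*u(6, Q(a, -1)) = -3 + 36*(2*6) = -3 + 36*12 = -3 + 432 = 429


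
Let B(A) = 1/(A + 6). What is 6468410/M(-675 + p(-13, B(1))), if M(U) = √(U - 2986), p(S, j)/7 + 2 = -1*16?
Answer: -6468410*I*√3787/3787 ≈ -1.0511e+5*I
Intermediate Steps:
B(A) = 1/(6 + A)
p(S, j) = -126 (p(S, j) = -14 + 7*(-1*16) = -14 + 7*(-16) = -14 - 112 = -126)
M(U) = √(-2986 + U)
6468410/M(-675 + p(-13, B(1))) = 6468410/(√(-2986 + (-675 - 126))) = 6468410/(√(-2986 - 801)) = 6468410/(√(-3787)) = 6468410/((I*√3787)) = 6468410*(-I*√3787/3787) = -6468410*I*√3787/3787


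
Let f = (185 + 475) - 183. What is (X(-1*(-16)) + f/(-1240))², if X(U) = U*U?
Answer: 100465543369/1537600 ≈ 65339.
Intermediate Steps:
f = 477 (f = 660 - 183 = 477)
X(U) = U²
(X(-1*(-16)) + f/(-1240))² = ((-1*(-16))² + 477/(-1240))² = (16² + 477*(-1/1240))² = (256 - 477/1240)² = (316963/1240)² = 100465543369/1537600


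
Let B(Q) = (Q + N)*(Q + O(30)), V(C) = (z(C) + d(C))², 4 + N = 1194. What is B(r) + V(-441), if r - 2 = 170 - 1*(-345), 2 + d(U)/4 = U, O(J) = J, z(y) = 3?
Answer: 4063090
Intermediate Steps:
N = 1190 (N = -4 + 1194 = 1190)
d(U) = -8 + 4*U
V(C) = (-5 + 4*C)² (V(C) = (3 + (-8 + 4*C))² = (-5 + 4*C)²)
r = 517 (r = 2 + (170 - 1*(-345)) = 2 + (170 + 345) = 2 + 515 = 517)
B(Q) = (30 + Q)*(1190 + Q) (B(Q) = (Q + 1190)*(Q + 30) = (1190 + Q)*(30 + Q) = (30 + Q)*(1190 + Q))
B(r) + V(-441) = (35700 + 517² + 1220*517) + (-5 + 4*(-441))² = (35700 + 267289 + 630740) + (-5 - 1764)² = 933729 + (-1769)² = 933729 + 3129361 = 4063090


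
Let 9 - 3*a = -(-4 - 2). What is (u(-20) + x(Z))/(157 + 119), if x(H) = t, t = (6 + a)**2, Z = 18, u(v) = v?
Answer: 29/276 ≈ 0.10507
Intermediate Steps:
a = 1 (a = 3 - (-1)*(-4 - 2)/3 = 3 - (-1)*(-6)/3 = 3 - 1/3*6 = 3 - 2 = 1)
t = 49 (t = (6 + 1)**2 = 7**2 = 49)
x(H) = 49
(u(-20) + x(Z))/(157 + 119) = (-20 + 49)/(157 + 119) = 29/276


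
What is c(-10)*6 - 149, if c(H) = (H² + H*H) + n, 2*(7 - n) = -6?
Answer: 1111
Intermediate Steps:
n = 10 (n = 7 - ½*(-6) = 7 + 3 = 10)
c(H) = 10 + 2*H² (c(H) = (H² + H*H) + 10 = (H² + H²) + 10 = 2*H² + 10 = 10 + 2*H²)
c(-10)*6 - 149 = (10 + 2*(-10)²)*6 - 149 = (10 + 2*100)*6 - 149 = (10 + 200)*6 - 149 = 210*6 - 149 = 1260 - 149 = 1111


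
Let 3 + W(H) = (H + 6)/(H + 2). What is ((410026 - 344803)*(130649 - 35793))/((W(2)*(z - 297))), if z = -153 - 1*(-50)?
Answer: 773349111/50 ≈ 1.5467e+7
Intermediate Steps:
z = -103 (z = -153 + 50 = -103)
W(H) = -3 + (6 + H)/(2 + H) (W(H) = -3 + (H + 6)/(H + 2) = -3 + (6 + H)/(2 + H))
((410026 - 344803)*(130649 - 35793))/((W(2)*(z - 297))) = ((410026 - 344803)*(130649 - 35793))/(((-2*2/(2 + 2))*(-103 - 297))) = (65223*94856)/((-2*2/4*(-400))) = 6186792888/((-2*2*¼*(-400))) = 6186792888/((-1*(-400))) = 6186792888/400 = 6186792888*(1/400) = 773349111/50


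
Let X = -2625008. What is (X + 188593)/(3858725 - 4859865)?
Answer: 487283/200228 ≈ 2.4336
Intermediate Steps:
(X + 188593)/(3858725 - 4859865) = (-2625008 + 188593)/(3858725 - 4859865) = -2436415/(-1001140) = -2436415*(-1/1001140) = 487283/200228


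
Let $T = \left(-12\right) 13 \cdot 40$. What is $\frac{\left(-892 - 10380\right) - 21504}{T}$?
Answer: $\frac{4097}{780} \approx 5.2526$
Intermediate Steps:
$T = -6240$ ($T = \left(-156\right) 40 = -6240$)
$\frac{\left(-892 - 10380\right) - 21504}{T} = \frac{\left(-892 - 10380\right) - 21504}{-6240} = \left(-11272 - 21504\right) \left(- \frac{1}{6240}\right) = \left(-32776\right) \left(- \frac{1}{6240}\right) = \frac{4097}{780}$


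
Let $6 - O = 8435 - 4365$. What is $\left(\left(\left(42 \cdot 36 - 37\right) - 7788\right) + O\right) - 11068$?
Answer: $-21445$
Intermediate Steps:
$O = -4064$ ($O = 6 - \left(8435 - 4365\right) = 6 - 4070 = -4064$)
$\left(\left(\left(42 \cdot 36 - 37\right) - 7788\right) + O\right) - 11068 = \left(\left(\left(42 \cdot 36 - 37\right) - 7788\right) - 4064\right) - 11068 = \left(\left(\left(1512 - 37\right) - 7788\right) - 4064\right) - 11068 = \left(\left(1475 - 7788\right) - 4064\right) - 11068 = \left(-6313 - 4064\right) - 11068 = -10377 - 11068 = -21445$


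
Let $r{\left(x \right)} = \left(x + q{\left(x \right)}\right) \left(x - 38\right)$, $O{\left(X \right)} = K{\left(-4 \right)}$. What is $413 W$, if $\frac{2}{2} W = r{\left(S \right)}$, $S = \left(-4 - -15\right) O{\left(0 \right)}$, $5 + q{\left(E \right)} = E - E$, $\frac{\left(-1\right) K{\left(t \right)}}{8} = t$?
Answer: $44999654$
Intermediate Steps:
$K{\left(t \right)} = - 8 t$
$O{\left(X \right)} = 32$ ($O{\left(X \right)} = \left(-8\right) \left(-4\right) = 32$)
$q{\left(E \right)} = -5$ ($q{\left(E \right)} = -5 + \left(E - E\right) = -5 + 0 = -5$)
$S = 352$ ($S = \left(-4 - -15\right) 32 = \left(-4 + 15\right) 32 = 11 \cdot 32 = 352$)
$r{\left(x \right)} = \left(-38 + x\right) \left(-5 + x\right)$ ($r{\left(x \right)} = \left(x - 5\right) \left(x - 38\right) = \left(-5 + x\right) \left(-38 + x\right) = \left(-38 + x\right) \left(-5 + x\right)$)
$W = 108958$ ($W = 190 + 352^{2} - 15136 = 190 + 123904 - 15136 = 108958$)
$413 W = 413 \cdot 108958 = 44999654$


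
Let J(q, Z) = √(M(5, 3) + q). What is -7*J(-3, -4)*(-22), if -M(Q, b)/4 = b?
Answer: 154*I*√15 ≈ 596.44*I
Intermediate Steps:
M(Q, b) = -4*b
J(q, Z) = √(-12 + q) (J(q, Z) = √(-4*3 + q) = √(-12 + q))
-7*J(-3, -4)*(-22) = -7*√(-12 - 3)*(-22) = -7*I*√15*(-22) = 154*I*√15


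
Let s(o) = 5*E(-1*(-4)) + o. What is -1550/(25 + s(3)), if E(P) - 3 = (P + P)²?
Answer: -1550/363 ≈ -4.2700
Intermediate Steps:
E(P) = 3 + 4*P² (E(P) = 3 + (P + P)² = 3 + (2*P)² = 3 + 4*P²)
s(o) = 335 + o (s(o) = 5*(3 + 4*(-1*(-4))²) + o = 5*(3 + 4*4²) + o = 5*(3 + 4*16) + o = 5*(3 + 64) + o = 5*67 + o = 335 + o)
-1550/(25 + s(3)) = -1550/(25 + (335 + 3)) = -1550/(25 + 338) = -1550/363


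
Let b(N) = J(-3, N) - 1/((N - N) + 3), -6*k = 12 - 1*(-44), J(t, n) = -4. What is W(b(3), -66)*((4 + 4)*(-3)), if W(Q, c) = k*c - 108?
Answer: -12192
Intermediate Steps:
k = -28/3 (k = -(12 - 1*(-44))/6 = -(12 + 44)/6 = -1/6*56 = -28/3 ≈ -9.3333)
b(N) = -13/3 (b(N) = -4 - 1/((N - N) + 3) = -4 - 1/(0 + 3) = -4 - 1/3 = -13/3)
W(Q, c) = -108 - 28*c/3 (W(Q, c) = -28*c/3 - 108 = -108 - 28*c/3)
W(b(3), -66)*((4 + 4)*(-3)) = (-108 - 28/3*(-66))*((4 + 4)*(-3)) = (-108 + 616)*(8*(-3)) = 508*(-24) = -12192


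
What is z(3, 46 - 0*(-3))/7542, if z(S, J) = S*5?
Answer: 5/2514 ≈ 0.0019889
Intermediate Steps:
z(S, J) = 5*S
z(3, 46 - 0*(-3))/7542 = (5*3)/7542 = 15*(1/7542) = 5/2514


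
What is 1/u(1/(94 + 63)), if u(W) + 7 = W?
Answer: -157/1098 ≈ -0.14299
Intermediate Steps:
u(W) = -7 + W
1/u(1/(94 + 63)) = 1/(-7 + 1/(94 + 63)) = 1/(-7 + 1/157) = 1/(-1098/157) = -157/1098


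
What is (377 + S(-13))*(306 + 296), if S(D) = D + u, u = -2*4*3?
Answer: 204680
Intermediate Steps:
u = -24 (u = -8*3 = -24)
S(D) = -24 + D (S(D) = D - 24 = -24 + D)
(377 + S(-13))*(306 + 296) = (377 + (-24 - 13))*(306 + 296) = (377 - 37)*602 = 340*602 = 204680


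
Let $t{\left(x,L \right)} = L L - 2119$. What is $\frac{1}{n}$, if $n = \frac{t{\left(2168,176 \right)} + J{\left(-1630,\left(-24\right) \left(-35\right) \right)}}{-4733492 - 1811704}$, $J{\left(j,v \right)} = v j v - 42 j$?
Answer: $\frac{727244}{127781187} \approx 0.0056913$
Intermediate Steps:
$t{\left(x,L \right)} = -2119 + L^{2}$ ($t{\left(x,L \right)} = L^{2} - 2119 = -2119 + L^{2}$)
$J{\left(j,v \right)} = - 42 j + j v^{2}$ ($J{\left(j,v \right)} = j v v - 42 j = j v^{2} - 42 j = - 42 j + j v^{2}$)
$n = \frac{127781187}{727244}$ ($n = \frac{\left(-2119 + 176^{2}\right) - 1630 \left(-42 + \left(\left(-24\right) \left(-35\right)\right)^{2}\right)}{-4733492 - 1811704} = \frac{\left(-2119 + 30976\right) - 1630 \left(-42 + 840^{2}\right)}{-6545196} = \left(28857 - 1630 \left(-42 + 705600\right)\right) \left(- \frac{1}{6545196}\right) = \left(28857 - 1150059540\right) \left(- \frac{1}{6545196}\right) = \left(-1150030683\right) \left(- \frac{1}{6545196}\right) = \frac{127781187}{727244} \approx 175.71$)
$\frac{1}{n} = \frac{1}{\frac{127781187}{727244}} = \frac{727244}{127781187}$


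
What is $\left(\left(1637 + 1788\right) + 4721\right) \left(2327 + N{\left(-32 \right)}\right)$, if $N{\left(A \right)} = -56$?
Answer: $18499566$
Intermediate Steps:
$\left(\left(1637 + 1788\right) + 4721\right) \left(2327 + N{\left(-32 \right)}\right) = \left(\left(1637 + 1788\right) + 4721\right) \left(2327 - 56\right) = \left(3425 + 4721\right) 2271 = 8146 \cdot 2271 = 18499566$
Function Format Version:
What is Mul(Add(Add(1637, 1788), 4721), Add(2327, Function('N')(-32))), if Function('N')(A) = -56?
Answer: 18499566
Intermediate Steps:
Mul(Add(Add(1637, 1788), 4721), Add(2327, Function('N')(-32))) = Mul(Add(Add(1637, 1788), 4721), Add(2327, -56)) = Mul(Add(3425, 4721), 2271) = Mul(8146, 2271) = 18499566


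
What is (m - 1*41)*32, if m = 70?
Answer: 928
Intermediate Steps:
(m - 1*41)*32 = (70 - 1*41)*32 = (70 - 41)*32 = 29*32 = 928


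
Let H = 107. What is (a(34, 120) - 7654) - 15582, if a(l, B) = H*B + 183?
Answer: -10213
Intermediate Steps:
a(l, B) = 183 + 107*B (a(l, B) = 107*B + 183 = 183 + 107*B)
(a(34, 120) - 7654) - 15582 = ((183 + 107*120) - 7654) - 15582 = ((183 + 12840) - 7654) - 15582 = (13023 - 7654) - 15582 = 5369 - 15582 = -10213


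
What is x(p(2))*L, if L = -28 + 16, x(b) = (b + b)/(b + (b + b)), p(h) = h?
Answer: -8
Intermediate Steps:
x(b) = ⅔ (x(b) = (2*b)/(b + 2*b) = (2*b)/((3*b)) = (2*b)*(1/(3*b)) = ⅔)
L = -12
x(p(2))*L = (⅔)*(-12) = -8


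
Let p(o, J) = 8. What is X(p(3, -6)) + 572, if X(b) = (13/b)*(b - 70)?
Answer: 1885/4 ≈ 471.25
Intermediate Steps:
X(b) = 13*(-70 + b)/b (X(b) = (13/b)*(-70 + b) = 13*(-70 + b)/b)
X(p(3, -6)) + 572 = (13 - 910/8) + 572 = (13 - 910*⅛) + 572 = (13 - 455/4) + 572 = -403/4 + 572 = 1885/4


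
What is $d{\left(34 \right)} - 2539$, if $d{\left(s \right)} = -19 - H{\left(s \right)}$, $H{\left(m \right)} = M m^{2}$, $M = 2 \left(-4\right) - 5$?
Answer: $12470$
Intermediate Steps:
$M = -13$ ($M = -8 - 5 = -13$)
$H{\left(m \right)} = - 13 m^{2}$
$d{\left(s \right)} = -19 + 13 s^{2}$ ($d{\left(s \right)} = -19 - - 13 s^{2} = -19 + 13 s^{2}$)
$d{\left(34 \right)} - 2539 = \left(-19 + 13 \cdot 34^{2}\right) - 2539 = \left(-19 + 13 \cdot 1156\right) - 2539 = \left(-19 + 15028\right) - 2539 = 15009 - 2539 = 12470$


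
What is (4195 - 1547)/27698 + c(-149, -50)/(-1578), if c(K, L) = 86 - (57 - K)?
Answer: 625192/3642287 ≈ 0.17165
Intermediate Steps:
c(K, L) = 29 + K (c(K, L) = 86 + (-57 + K) = 29 + K)
(4195 - 1547)/27698 + c(-149, -50)/(-1578) = (4195 - 1547)/27698 + (29 - 149)/(-1578) = 2648*(1/27698) - 120*(-1/1578) = 1324/13849 + 20/263 = 625192/3642287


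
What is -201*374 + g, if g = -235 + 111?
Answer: -75298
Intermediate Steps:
g = -124
-201*374 + g = -201*374 - 124 = -75174 - 124 = -75298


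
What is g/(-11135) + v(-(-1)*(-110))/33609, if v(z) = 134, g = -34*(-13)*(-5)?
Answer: 891388/4402779 ≈ 0.20246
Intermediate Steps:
g = -2210 (g = 442*(-5) = -2210)
g/(-11135) + v(-(-1)*(-110))/33609 = -2210/(-11135) + 134/33609 = -2210*(-1/11135) + 134*(1/33609) = 26/131 + 134/33609 = 891388/4402779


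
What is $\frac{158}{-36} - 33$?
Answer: $- \frac{673}{18} \approx -37.389$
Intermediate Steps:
$\frac{158}{-36} - 33 = 158 \left(- \frac{1}{36}\right) - 33 = - \frac{79}{18} - 33 = - \frac{673}{18}$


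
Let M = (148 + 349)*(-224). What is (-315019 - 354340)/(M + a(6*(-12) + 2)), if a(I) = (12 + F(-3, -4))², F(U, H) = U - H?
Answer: 669359/111159 ≈ 6.0216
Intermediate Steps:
a(I) = 169 (a(I) = (12 + (-3 - 1*(-4)))² = (12 + (-3 + 4))² = (12 + 1)² = 13² = 169)
M = -111328 (M = 497*(-224) = -111328)
(-315019 - 354340)/(M + a(6*(-12) + 2)) = (-315019 - 354340)/(-111328 + 169) = -669359/(-111159) = -669359*(-1/111159) = 669359/111159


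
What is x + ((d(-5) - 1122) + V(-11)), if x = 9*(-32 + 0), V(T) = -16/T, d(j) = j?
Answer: -15549/11 ≈ -1413.5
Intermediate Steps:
x = -288 (x = 9*(-32) = -288)
x + ((d(-5) - 1122) + V(-11)) = -288 + ((-5 - 1122) - 16/(-11)) = -288 + (-1127 - 16*(-1/11)) = -288 + (-1127 + 16/11) = -288 - 12381/11 = -15549/11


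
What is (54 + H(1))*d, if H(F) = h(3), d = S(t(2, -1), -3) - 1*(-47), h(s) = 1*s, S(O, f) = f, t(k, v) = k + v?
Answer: 2508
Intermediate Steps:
h(s) = s
d = 44 (d = -3 - 1*(-47) = -3 + 47 = 44)
H(F) = 3
(54 + H(1))*d = (54 + 3)*44 = 57*44 = 2508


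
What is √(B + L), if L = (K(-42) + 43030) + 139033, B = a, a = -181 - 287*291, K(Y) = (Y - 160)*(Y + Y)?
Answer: √115333 ≈ 339.61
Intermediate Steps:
K(Y) = 2*Y*(-160 + Y) (K(Y) = (-160 + Y)*(2*Y) = 2*Y*(-160 + Y))
a = -83698 (a = -181 - 83517 = -83698)
B = -83698
L = 199031 (L = (2*(-42)*(-160 - 42) + 43030) + 139033 = (2*(-42)*(-202) + 43030) + 139033 = (16968 + 43030) + 139033 = 59998 + 139033 = 199031)
√(B + L) = √(-83698 + 199031) = √115333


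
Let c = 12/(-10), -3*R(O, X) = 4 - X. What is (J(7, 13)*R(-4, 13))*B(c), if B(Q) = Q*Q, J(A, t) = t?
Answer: 1404/25 ≈ 56.160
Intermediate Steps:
R(O, X) = -4/3 + X/3 (R(O, X) = -(4 - X)/3 = -4/3 + X/3)
c = -6/5 (c = 12*(-⅒) = -6/5 ≈ -1.2000)
B(Q) = Q²
(J(7, 13)*R(-4, 13))*B(c) = (13*(-4/3 + (⅓)*13))*(-6/5)² = (13*(-4/3 + 13/3))*(36/25) = (13*3)*(36/25) = 39*(36/25) = 1404/25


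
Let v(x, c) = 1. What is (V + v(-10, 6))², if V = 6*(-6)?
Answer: 1225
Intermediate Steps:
V = -36
(V + v(-10, 6))² = (-36 + 1)² = (-35)² = 1225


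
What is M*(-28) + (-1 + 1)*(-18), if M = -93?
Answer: 2604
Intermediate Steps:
M*(-28) + (-1 + 1)*(-18) = -93*(-28) + (-1 + 1)*(-18) = 2604 + 0*(-18) = 2604 + 0 = 2604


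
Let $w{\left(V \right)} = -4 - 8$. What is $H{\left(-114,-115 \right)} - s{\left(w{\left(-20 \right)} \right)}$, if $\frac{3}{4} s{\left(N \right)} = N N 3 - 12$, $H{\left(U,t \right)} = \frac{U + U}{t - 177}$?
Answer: $- \frac{40823}{73} \approx -559.22$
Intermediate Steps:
$H{\left(U,t \right)} = \frac{2 U}{-177 + t}$
$w{\left(V \right)} = -12$ ($w{\left(V \right)} = -4 - 8 = -12$)
$s{\left(N \right)} = -16 + 4 N^{2}$ ($s{\left(N \right)} = \frac{4 \left(N N 3 - 12\right)}{3} = \frac{4 \left(N 3 N - 12\right)}{3} = \frac{4 \left(3 N^{2} - 12\right)}{3} = \frac{4 \left(-12 + 3 N^{2}\right)}{3} = -16 + 4 N^{2}$)
$H{\left(-114,-115 \right)} - s{\left(w{\left(-20 \right)} \right)} = 2 \left(-114\right) \frac{1}{-177 - 115} - \left(-16 + 4 \left(-12\right)^{2}\right) = 2 \left(-114\right) \frac{1}{-292} - \left(-16 + 4 \cdot 144\right) = 2 \left(-114\right) \left(- \frac{1}{292}\right) - \left(-16 + 576\right) = \frac{57}{73} - 560 = - \frac{40823}{73}$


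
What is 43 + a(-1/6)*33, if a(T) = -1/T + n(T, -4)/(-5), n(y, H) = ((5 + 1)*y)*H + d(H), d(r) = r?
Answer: 241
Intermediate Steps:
n(y, H) = H + 6*H*y (n(y, H) = ((5 + 1)*y)*H + H = (6*y)*H + H = 6*H*y + H = H + 6*H*y)
a(T) = 4/5 - 1/T + 24*T/5 (a(T) = -1/T - 4*(1 + 6*T)/(-5) = -1/T + (-4 - 24*T)*(-1/5) = -1/T + (4/5 + 24*T/5) = 4/5 - 1/T + 24*T/5)
43 + a(-1/6)*33 = 43 + (4/5 - 1/((-1/6)) + 24*(-1/6)/5)*33 = 43 + (4/5 - 1/((-1*1/6)) + 24*(-1*1/6)/5)*33 = 43 + (4/5 - 1/(-1/6) + (24/5)*(-1/6))*33 = 43 + (4/5 - 1*(-6) - 4/5)*33 = 43 + (4/5 + 6 - 4/5)*33 = 43 + 6*33 = 43 + 198 = 241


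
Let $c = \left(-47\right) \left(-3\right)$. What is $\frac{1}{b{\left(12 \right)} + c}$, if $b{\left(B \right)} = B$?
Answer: $\frac{1}{153} \approx 0.0065359$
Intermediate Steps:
$c = 141$
$\frac{1}{b{\left(12 \right)} + c} = \frac{1}{12 + 141} = \frac{1}{153}$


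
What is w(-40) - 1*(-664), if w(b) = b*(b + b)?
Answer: 3864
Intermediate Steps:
w(b) = 2*b² (w(b) = b*(2*b) = 2*b²)
w(-40) - 1*(-664) = 2*(-40)² - 1*(-664) = 2*1600 + 664 = 3200 + 664 = 3864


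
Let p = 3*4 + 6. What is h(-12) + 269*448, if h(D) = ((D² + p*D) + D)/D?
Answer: 120519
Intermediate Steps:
p = 18 (p = 12 + 6 = 18)
h(D) = (D² + 19*D)/D (h(D) = ((D² + 18*D) + D)/D = (D² + 19*D)/D)
h(-12) + 269*448 = (19 - 12) + 269*448 = 7 + 120512 = 120519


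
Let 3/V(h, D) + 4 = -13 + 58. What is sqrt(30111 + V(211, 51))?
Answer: sqrt(50616714)/41 ≈ 173.53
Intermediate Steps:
V(h, D) = 3/41 (V(h, D) = 3/(-4 + (-13 + 58)) = 3/(-4 + 45) = 3/41)
sqrt(30111 + V(211, 51)) = sqrt(30111 + 3/41) = sqrt(1234554/41) = sqrt(50616714)/41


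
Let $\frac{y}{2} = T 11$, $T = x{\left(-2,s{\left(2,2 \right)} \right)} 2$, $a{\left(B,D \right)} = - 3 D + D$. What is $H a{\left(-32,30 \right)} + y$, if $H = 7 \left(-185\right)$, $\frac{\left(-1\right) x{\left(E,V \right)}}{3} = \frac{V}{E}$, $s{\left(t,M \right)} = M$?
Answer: $77832$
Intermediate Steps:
$x{\left(E,V \right)} = - \frac{3 V}{E}$ ($x{\left(E,V \right)} = - 3 \frac{V}{E} = - \frac{3 V}{E}$)
$a{\left(B,D \right)} = - 2 D$
$H = -1295$
$T = 6$ ($T = \left(-3\right) 2 \frac{1}{-2} \cdot 2 = \left(-3\right) 2 \left(- \frac{1}{2}\right) 2 = 3 \cdot 2 = 6$)
$y = 132$ ($y = 2 \cdot 6 \cdot 11 = 2 \cdot 66 = 132$)
$H a{\left(-32,30 \right)} + y = - 1295 \left(\left(-2\right) 30\right) + 132 = \left(-1295\right) \left(-60\right) + 132 = 77700 + 132 = 77832$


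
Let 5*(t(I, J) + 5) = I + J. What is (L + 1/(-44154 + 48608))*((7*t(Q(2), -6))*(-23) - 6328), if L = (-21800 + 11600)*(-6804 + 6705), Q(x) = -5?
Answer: -58118622975322/11135 ≈ -5.2195e+9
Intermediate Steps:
t(I, J) = -5 + I/5 + J/5 (t(I, J) = -5 + (I + J)/5 = -5 + (I/5 + J/5) = -5 + I/5 + J/5)
L = 1009800 (L = -10200*(-99) = 1009800)
(L + 1/(-44154 + 48608))*((7*t(Q(2), -6))*(-23) - 6328) = (1009800 + 1/(-44154 + 48608))*((7*(-5 + (1/5)*(-5) + (1/5)*(-6)))*(-23) - 6328) = (1009800 + 1/4454)*((7*(-5 - 1 - 6/5))*(-23) - 6328) = (1009800 + 1/4454)*((7*(-36/5))*(-23) - 6328) = 4497649201*(-252/5*(-23) - 6328)/4454 = 4497649201*(5796/5 - 6328)/4454 = (4497649201/4454)*(-25844/5) = -58118622975322/11135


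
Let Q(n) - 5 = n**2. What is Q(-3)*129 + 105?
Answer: 1911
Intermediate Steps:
Q(n) = 5 + n**2
Q(-3)*129 + 105 = (5 + (-3)**2)*129 + 105 = (5 + 9)*129 + 105 = 14*129 + 105 = 1806 + 105 = 1911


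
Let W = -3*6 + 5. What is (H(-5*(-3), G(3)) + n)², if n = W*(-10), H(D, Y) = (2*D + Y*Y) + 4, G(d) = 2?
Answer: 28224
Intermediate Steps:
W = -13 (W = -18 + 5 = -13)
H(D, Y) = 4 + Y² + 2*D (H(D, Y) = (2*D + Y²) + 4 = (Y² + 2*D) + 4 = 4 + Y² + 2*D)
n = 130 (n = -13*(-10) = 130)
(H(-5*(-3), G(3)) + n)² = ((4 + 2² + 2*(-5*(-3))) + 130)² = ((4 + 4 + 2*15) + 130)² = ((4 + 4 + 30) + 130)² = (38 + 130)² = 168² = 28224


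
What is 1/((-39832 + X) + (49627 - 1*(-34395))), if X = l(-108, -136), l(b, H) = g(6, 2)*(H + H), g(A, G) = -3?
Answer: 1/45006 ≈ 2.2219e-5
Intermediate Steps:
l(b, H) = -6*H (l(b, H) = -3*(H + H) = -6*H)
X = 816 (X = -6*(-136) = 816)
1/((-39832 + X) + (49627 - 1*(-34395))) = 1/((-39832 + 816) + (49627 - 1*(-34395))) = 1/(-39016 + (49627 + 34395)) = 1/(-39016 + 84022) = 1/45006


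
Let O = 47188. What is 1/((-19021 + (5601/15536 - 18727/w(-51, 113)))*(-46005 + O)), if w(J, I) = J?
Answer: -792336/17484497169139 ≈ -4.5316e-8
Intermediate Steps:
1/((-19021 + (5601/15536 - 18727/w(-51, 113)))*(-46005 + O)) = 1/((-19021 + (5601/15536 - 18727/(-51)))*(-46005 + 47188)) = 1/((-19021 + (5601*(1/15536) - 18727*(-1/51)))*1183) = 1/((-19021 + (5601/15536 + 18727/51))*1183) = 1/((-19021 + 291228323/792336)*1183) = 1/(-14779794733/792336*1183) = 1/(-17484497169139/792336) = -792336/17484497169139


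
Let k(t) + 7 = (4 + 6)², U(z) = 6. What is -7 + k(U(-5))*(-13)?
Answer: -1216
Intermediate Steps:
k(t) = 93 (k(t) = -7 + (4 + 6)² = -7 + 10² = -7 + 100 = 93)
-7 + k(U(-5))*(-13) = -7 + 93*(-13) = -7 - 1209 = -1216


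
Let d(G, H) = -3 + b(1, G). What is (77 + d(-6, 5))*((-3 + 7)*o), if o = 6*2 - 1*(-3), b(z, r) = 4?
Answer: 4680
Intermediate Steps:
o = 15 (o = 12 + 3 = 15)
d(G, H) = 1 (d(G, H) = -3 + 4 = 1)
(77 + d(-6, 5))*((-3 + 7)*o) = (77 + 1)*((-3 + 7)*15) = 78*(4*15) = 78*60 = 4680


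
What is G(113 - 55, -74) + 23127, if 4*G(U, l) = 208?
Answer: 23179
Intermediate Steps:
G(U, l) = 52 (G(U, l) = (¼)*208 = 52)
G(113 - 55, -74) + 23127 = 52 + 23127 = 23179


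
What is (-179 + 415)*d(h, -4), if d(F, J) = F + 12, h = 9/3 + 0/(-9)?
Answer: 3540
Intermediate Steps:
h = 3 (h = 9*(⅓) + 0*(-⅑) = 3 + 0 = 3)
d(F, J) = 12 + F
(-179 + 415)*d(h, -4) = (-179 + 415)*(12 + 3) = 236*15 = 3540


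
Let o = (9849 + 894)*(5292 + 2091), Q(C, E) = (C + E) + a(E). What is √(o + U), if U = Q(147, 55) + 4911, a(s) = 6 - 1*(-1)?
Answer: √79320689 ≈ 8906.2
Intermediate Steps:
a(s) = 7 (a(s) = 6 + 1 = 7)
Q(C, E) = 7 + C + E (Q(C, E) = (C + E) + 7 = 7 + C + E)
o = 79315569 (o = 10743*7383 = 79315569)
U = 5120 (U = (7 + 147 + 55) + 4911 = 209 + 4911 = 5120)
√(o + U) = √(79315569 + 5120) = √79320689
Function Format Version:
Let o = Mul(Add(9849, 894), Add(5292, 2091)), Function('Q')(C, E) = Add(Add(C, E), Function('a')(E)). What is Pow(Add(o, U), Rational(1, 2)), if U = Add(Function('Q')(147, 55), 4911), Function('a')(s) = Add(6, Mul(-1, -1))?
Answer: Pow(79320689, Rational(1, 2)) ≈ 8906.2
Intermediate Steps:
Function('a')(s) = 7 (Function('a')(s) = Add(6, 1) = 7)
Function('Q')(C, E) = Add(7, C, E) (Function('Q')(C, E) = Add(Add(C, E), 7) = Add(7, C, E))
o = 79315569 (o = Mul(10743, 7383) = 79315569)
U = 5120 (U = Add(Add(7, 147, 55), 4911) = Add(209, 4911) = 5120)
Pow(Add(o, U), Rational(1, 2)) = Pow(Add(79315569, 5120), Rational(1, 2)) = Pow(79320689, Rational(1, 2))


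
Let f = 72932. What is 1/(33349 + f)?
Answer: 1/106281 ≈ 9.4090e-6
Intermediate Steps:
1/(33349 + f) = 1/(33349 + 72932) = 1/106281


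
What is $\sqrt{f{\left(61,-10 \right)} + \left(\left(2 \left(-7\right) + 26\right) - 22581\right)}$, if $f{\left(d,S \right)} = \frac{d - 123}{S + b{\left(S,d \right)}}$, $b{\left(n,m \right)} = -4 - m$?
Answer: $\frac{i \sqrt{5077839}}{15} \approx 150.23 i$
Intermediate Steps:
$f{\left(d,S \right)} = \frac{-123 + d}{-4 + S - d}$ ($f{\left(d,S \right)} = \frac{d - 123}{S - \left(4 + d\right)} = \frac{-123 + d}{-4 + S - d}$)
$\sqrt{f{\left(61,-10 \right)} + \left(\left(2 \left(-7\right) + 26\right) - 22581\right)} = \sqrt{\frac{123 - 61}{4 + 61 - -10} + \left(\left(2 \left(-7\right) + 26\right) - 22581\right)} = \sqrt{\frac{123 - 61}{4 + 61 + 10} + \left(\left(-14 + 26\right) - 22581\right)} = \sqrt{\frac{1}{75} \cdot 62 + \left(12 - 22581\right)} = \sqrt{\frac{1}{75} \cdot 62 - 22569} = \sqrt{\frac{62}{75} - 22569} = \sqrt{- \frac{1692613}{75}} = \frac{i \sqrt{5077839}}{15}$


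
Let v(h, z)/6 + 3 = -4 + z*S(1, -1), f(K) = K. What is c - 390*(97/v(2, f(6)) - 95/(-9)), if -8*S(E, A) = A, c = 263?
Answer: -42673/15 ≈ -2844.9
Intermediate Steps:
S(E, A) = -A/8
v(h, z) = -42 + 3*z/4 (v(h, z) = -18 + 6*(-4 + z*(-⅛*(-1))) = -18 + 6*(-4 + z*(⅛)) = -18 + 6*(-4 + z/8) = -18 + (-24 + 3*z/4) = -42 + 3*z/4)
c - 390*(97/v(2, f(6)) - 95/(-9)) = 263 - 390*(97/(-42 + (¾)*6) - 95/(-9)) = 263 - 390*(97/(-42 + 9/2) - 95*(-⅑)) = 263 - 390*(97/(-75/2) + 95/9) = 263 - 390*(97*(-2/75) + 95/9) = 263 - 390*(-194/75 + 95/9) = 263 - 390*1793/225 = 263 - 46618/15 = -42673/15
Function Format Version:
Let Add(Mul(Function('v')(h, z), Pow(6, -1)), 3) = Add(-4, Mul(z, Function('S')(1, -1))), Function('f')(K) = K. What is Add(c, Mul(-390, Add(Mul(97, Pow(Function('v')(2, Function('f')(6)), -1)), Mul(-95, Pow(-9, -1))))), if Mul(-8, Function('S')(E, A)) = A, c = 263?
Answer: Rational(-42673, 15) ≈ -2844.9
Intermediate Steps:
Function('S')(E, A) = Mul(Rational(-1, 8), A)
Function('v')(h, z) = Add(-42, Mul(Rational(3, 4), z)) (Function('v')(h, z) = Add(-18, Mul(6, Add(-4, Mul(z, Mul(Rational(-1, 8), -1))))) = Add(-18, Mul(6, Add(-4, Mul(z, Rational(1, 8))))) = Add(-18, Mul(6, Add(-4, Mul(Rational(1, 8), z)))) = Add(-18, Add(-24, Mul(Rational(3, 4), z))) = Add(-42, Mul(Rational(3, 4), z)))
Add(c, Mul(-390, Add(Mul(97, Pow(Function('v')(2, Function('f')(6)), -1)), Mul(-95, Pow(-9, -1))))) = Add(263, Mul(-390, Add(Mul(97, Pow(Add(-42, Mul(Rational(3, 4), 6)), -1)), Mul(-95, Pow(-9, -1))))) = Add(263, Mul(-390, Add(Mul(97, Pow(Add(-42, Rational(9, 2)), -1)), Mul(-95, Rational(-1, 9))))) = Add(263, Mul(-390, Add(Mul(97, Pow(Rational(-75, 2), -1)), Rational(95, 9)))) = Add(263, Mul(-390, Add(Mul(97, Rational(-2, 75)), Rational(95, 9)))) = Add(263, Mul(-390, Add(Rational(-194, 75), Rational(95, 9)))) = Add(263, Mul(-390, Rational(1793, 225))) = Add(263, Rational(-46618, 15)) = Rational(-42673, 15)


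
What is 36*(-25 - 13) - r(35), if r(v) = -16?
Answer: -1352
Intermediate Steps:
36*(-25 - 13) - r(35) = 36*(-25 - 13) - 1*(-16) = 36*(-38) + 16 = -1368 + 16 = -1352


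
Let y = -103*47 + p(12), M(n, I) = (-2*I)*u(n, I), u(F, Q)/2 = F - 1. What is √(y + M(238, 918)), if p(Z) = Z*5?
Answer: I*√875045 ≈ 935.44*I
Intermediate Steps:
u(F, Q) = -2 + 2*F (u(F, Q) = 2*(F - 1) = 2*(-1 + F) = -2 + 2*F)
p(Z) = 5*Z
M(n, I) = -2*I*(-2 + 2*n) (M(n, I) = (-2*I)*(-2 + 2*n) = -2*I*(-2 + 2*n))
y = -4781 (y = -103*47 + 5*12 = -4841 + 60 = -4781)
√(y + M(238, 918)) = √(-4781 + 4*918*(1 - 1*238)) = √(-4781 + 4*918*(1 - 238)) = √(-4781 + 4*918*(-237)) = √(-4781 - 870264) = √(-875045) = I*√875045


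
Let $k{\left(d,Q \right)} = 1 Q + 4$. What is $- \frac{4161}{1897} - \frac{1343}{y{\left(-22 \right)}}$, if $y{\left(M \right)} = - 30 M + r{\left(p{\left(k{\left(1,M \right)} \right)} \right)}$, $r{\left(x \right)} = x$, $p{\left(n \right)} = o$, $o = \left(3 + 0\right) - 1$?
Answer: $- \frac{5302253}{1255814} \approx -4.2222$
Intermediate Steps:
$k{\left(d,Q \right)} = 4 + Q$ ($k{\left(d,Q \right)} = Q + 4 = 4 + Q$)
$o = 2$ ($o = 3 - 1 = 2$)
$p{\left(n \right)} = 2$
$y{\left(M \right)} = 2 - 30 M$ ($y{\left(M \right)} = - 30 M + 2 = 2 - 30 M$)
$- \frac{4161}{1897} - \frac{1343}{y{\left(-22 \right)}} = - \frac{4161}{1897} - \frac{1343}{2 - -660} = \left(-4161\right) \frac{1}{1897} - \frac{1343}{2 + 660} = - \frac{4161}{1897} - \frac{1343}{662} = - \frac{5302253}{1255814}$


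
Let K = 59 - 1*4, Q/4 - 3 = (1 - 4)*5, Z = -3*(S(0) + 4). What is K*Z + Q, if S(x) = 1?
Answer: -873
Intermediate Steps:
Z = -15 (Z = -3*(1 + 4) = -3*5 = -15)
Q = -48 (Q = 12 + 4*((1 - 4)*5) = 12 + 4*(-3*5) = 12 + 4*(-15) = 12 - 60 = -48)
K = 55 (K = 59 - 4 = 55)
K*Z + Q = 55*(-15) - 48 = -825 - 48 = -873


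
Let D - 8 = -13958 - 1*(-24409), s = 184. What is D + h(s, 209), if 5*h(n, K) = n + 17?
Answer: 52496/5 ≈ 10499.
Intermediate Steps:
h(n, K) = 17/5 + n/5 (h(n, K) = (n + 17)/5 = (17 + n)/5 = 17/5 + n/5)
D = 10459 (D = 8 + (-13958 - 1*(-24409)) = 8 + (-13958 + 24409) = 8 + 10451 = 10459)
D + h(s, 209) = 10459 + (17/5 + (⅕)*184) = 10459 + (17/5 + 184/5) = 10459 + 201/5 = 52496/5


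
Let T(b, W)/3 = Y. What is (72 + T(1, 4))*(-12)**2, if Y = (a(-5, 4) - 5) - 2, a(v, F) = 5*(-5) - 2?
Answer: -4320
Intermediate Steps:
a(v, F) = -27 (a(v, F) = -25 - 2 = -27)
Y = -34 (Y = (-27 - 5) - 2 = -32 - 2 = -34)
T(b, W) = -102 (T(b, W) = 3*(-34) = -102)
(72 + T(1, 4))*(-12)**2 = (72 - 102)*(-12)**2 = -30*144 = -4320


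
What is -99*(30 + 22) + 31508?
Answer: 26360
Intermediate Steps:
-99*(30 + 22) + 31508 = -99*52 + 31508 = -5148 + 31508 = 26360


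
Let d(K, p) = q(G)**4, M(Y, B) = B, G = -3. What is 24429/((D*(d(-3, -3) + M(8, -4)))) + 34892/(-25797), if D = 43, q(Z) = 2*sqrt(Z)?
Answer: 420145073/155297940 ≈ 2.7054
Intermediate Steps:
d(K, p) = 144 (d(K, p) = (2*sqrt(-3))**4 = (2*(I*sqrt(3)))**4 = (2*I*sqrt(3))**4 = 144)
24429/((D*(d(-3, -3) + M(8, -4)))) + 34892/(-25797) = 24429/((43*(144 - 4))) + 34892/(-25797) = 24429/((43*140)) + 34892*(-1/25797) = 24429/6020 - 34892/25797 = 420145073/155297940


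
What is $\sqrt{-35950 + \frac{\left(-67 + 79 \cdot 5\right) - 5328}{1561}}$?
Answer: $\frac{5 i \sqrt{3504316998}}{1561} \approx 189.61 i$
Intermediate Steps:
$\sqrt{-35950 + \frac{\left(-67 + 79 \cdot 5\right) - 5328}{1561}} = \sqrt{-35950 + \left(\left(-67 + 395\right) - 5328\right) \frac{1}{1561}} = \sqrt{-35950 + \left(328 - 5328\right) \frac{1}{1561}} = \sqrt{-35950 - \frac{5000}{1561}} = \sqrt{- \frac{56122950}{1561}} = \frac{5 i \sqrt{3504316998}}{1561}$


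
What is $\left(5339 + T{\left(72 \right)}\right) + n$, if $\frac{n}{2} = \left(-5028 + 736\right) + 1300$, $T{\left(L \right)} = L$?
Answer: $-573$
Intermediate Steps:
$n = -5984$ ($n = 2 \left(\left(-5028 + 736\right) + 1300\right) = 2 \left(-4292 + 1300\right) = 2 \left(-2992\right) = -5984$)
$\left(5339 + T{\left(72 \right)}\right) + n = \left(5339 + 72\right) - 5984 = 5411 - 5984 = -573$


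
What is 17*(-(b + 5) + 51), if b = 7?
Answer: 663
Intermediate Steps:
17*(-(b + 5) + 51) = 17*(-(7 + 5) + 51) = 17*(-1*12 + 51) = 17*(-12 + 51) = 17*39 = 663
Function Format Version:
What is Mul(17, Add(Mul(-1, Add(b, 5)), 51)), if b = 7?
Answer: 663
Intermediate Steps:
Mul(17, Add(Mul(-1, Add(b, 5)), 51)) = Mul(17, Add(Mul(-1, Add(7, 5)), 51)) = Mul(17, Add(Mul(-1, 12), 51)) = Mul(17, Add(-12, 51)) = Mul(17, 39) = 663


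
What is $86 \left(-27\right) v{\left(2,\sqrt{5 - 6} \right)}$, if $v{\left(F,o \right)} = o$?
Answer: $- 2322 i \approx - 2322.0 i$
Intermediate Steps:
$86 \left(-27\right) v{\left(2,\sqrt{5 - 6} \right)} = 86 \left(-27\right) \sqrt{5 - 6} = - 2322 \sqrt{-1} = - 2322 i$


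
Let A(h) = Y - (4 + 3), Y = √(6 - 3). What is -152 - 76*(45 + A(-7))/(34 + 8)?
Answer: -4636/21 - 38*√3/21 ≈ -223.90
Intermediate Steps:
Y = √3 ≈ 1.7320
A(h) = -7 + √3 (A(h) = √3 - (4 + 3) = √3 - 1*7 = √3 - 7 = -7 + √3)
-152 - 76*(45 + A(-7))/(34 + 8) = -152 - 76*(45 + (-7 + √3))/(34 + 8) = -152 - 76*(38 + √3)/42 = -152 - 76*(19/21 + √3/42) = -152 + (-1444/21 - 38*√3/21) = -4636/21 - 38*√3/21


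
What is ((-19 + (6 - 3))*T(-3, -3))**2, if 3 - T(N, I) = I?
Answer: 9216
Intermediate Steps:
T(N, I) = 3 - I
((-19 + (6 - 3))*T(-3, -3))**2 = ((-19 + (6 - 3))*(3 - 1*(-3)))**2 = ((-19 + 3)*(3 + 3))**2 = (-16*6)**2 = (-96)**2 = 9216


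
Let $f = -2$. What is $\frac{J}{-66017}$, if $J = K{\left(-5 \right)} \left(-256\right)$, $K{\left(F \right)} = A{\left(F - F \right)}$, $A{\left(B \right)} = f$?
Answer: $- \frac{512}{66017} \approx -0.0077556$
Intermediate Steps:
$A{\left(B \right)} = -2$
$K{\left(F \right)} = -2$
$J = 512$ ($J = \left(-2\right) \left(-256\right) = 512$)
$\frac{J}{-66017} = \frac{512}{-66017} = 512 \left(- \frac{1}{66017}\right) = - \frac{512}{66017}$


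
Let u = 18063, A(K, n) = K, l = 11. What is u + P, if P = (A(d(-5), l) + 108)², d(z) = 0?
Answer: 29727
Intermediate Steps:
P = 11664 (P = (0 + 108)² = 108² = 11664)
u + P = 18063 + 11664 = 29727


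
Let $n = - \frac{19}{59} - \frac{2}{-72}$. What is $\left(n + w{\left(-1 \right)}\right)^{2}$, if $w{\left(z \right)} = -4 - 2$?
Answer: $\frac{178730161}{4511376} \approx 39.618$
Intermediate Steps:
$n = - \frac{625}{2124}$ ($n = \left(-19\right) \frac{1}{59} - - \frac{1}{36} = - \frac{19}{59} + \frac{1}{36} = - \frac{625}{2124} \approx -0.29426$)
$w{\left(z \right)} = -6$
$\left(n + w{\left(-1 \right)}\right)^{2} = \left(- \frac{625}{2124} - 6\right)^{2} = \left(- \frac{13369}{2124}\right)^{2} = \frac{178730161}{4511376}$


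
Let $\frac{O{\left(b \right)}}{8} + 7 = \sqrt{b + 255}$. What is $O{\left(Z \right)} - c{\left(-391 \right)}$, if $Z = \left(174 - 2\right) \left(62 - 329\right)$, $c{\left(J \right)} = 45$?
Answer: $-101 + 8 i \sqrt{45669} \approx -101.0 + 1709.6 i$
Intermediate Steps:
$Z = -45924$ ($Z = 172 \left(-267\right) = -45924$)
$O{\left(b \right)} = -56 + 8 \sqrt{255 + b}$ ($O{\left(b \right)} = -56 + 8 \sqrt{b + 255} = -56 + 8 \sqrt{255 + b}$)
$O{\left(Z \right)} - c{\left(-391 \right)} = \left(-56 + 8 \sqrt{255 - 45924}\right) - 45 = \left(-56 + 8 \sqrt{-45669}\right) - 45 = \left(-56 + 8 i \sqrt{45669}\right) - 45 = -101 + 8 i \sqrt{45669}$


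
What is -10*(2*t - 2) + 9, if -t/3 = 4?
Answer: 269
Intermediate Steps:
t = -12 (t = -3*4 = -12)
-10*(2*t - 2) + 9 = -10*(2*(-12) - 2) + 9 = -10*(-24 - 2) + 9 = -10*(-26) + 9 = 260 + 9 = 269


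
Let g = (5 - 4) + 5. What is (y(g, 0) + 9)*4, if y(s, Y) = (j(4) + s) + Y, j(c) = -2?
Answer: 52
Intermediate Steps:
g = 6 (g = 1 + 5 = 6)
y(s, Y) = -2 + Y + s (y(s, Y) = (-2 + s) + Y = -2 + Y + s)
(y(g, 0) + 9)*4 = ((-2 + 0 + 6) + 9)*4 = (4 + 9)*4 = 13*4 = 52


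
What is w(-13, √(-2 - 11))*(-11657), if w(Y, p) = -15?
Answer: 174855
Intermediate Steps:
w(-13, √(-2 - 11))*(-11657) = -15*(-11657) = 174855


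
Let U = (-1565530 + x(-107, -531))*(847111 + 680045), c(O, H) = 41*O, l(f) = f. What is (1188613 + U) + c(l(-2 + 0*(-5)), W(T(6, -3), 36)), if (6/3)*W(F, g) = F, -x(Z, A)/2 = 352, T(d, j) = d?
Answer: -2391882461973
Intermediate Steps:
x(Z, A) = -704 (x(Z, A) = -2*352 = -704)
W(F, g) = F/2
U = -2391883650504 (U = (-1565530 - 704)*(847111 + 680045) = -1566234*1527156 = -2391883650504)
(1188613 + U) + c(l(-2 + 0*(-5)), W(T(6, -3), 36)) = (1188613 - 2391883650504) + 41*(-2 + 0*(-5)) = -2391882461891 + 41*(-2 + 0) = -2391882461891 + 41*(-2) = -2391882461891 - 82 = -2391882461973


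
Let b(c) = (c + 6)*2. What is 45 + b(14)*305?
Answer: 12245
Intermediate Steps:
b(c) = 12 + 2*c (b(c) = (6 + c)*2 = 12 + 2*c)
45 + b(14)*305 = 45 + (12 + 2*14)*305 = 45 + (12 + 28)*305 = 45 + 40*305 = 45 + 12200 = 12245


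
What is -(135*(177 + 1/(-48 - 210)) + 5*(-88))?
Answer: -2017085/86 ≈ -23454.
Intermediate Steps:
-(135*(177 + 1/(-48 - 210)) + 5*(-88)) = -(135*(177 + 1/(-258)) - 440) = -(135*(177 - 1/258) - 440) = -(135*(45665/258) - 440) = -(2054925/86 - 440) = -1*2017085/86 = -2017085/86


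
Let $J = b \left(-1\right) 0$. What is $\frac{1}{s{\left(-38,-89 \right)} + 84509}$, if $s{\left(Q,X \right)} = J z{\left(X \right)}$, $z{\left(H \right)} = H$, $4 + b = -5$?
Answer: $\frac{1}{84509} \approx 1.1833 \cdot 10^{-5}$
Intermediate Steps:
$b = -9$ ($b = -4 - 5 = -9$)
$J = 0$ ($J = \left(-9\right) \left(-1\right) 0 = 9 \cdot 0 = 0$)
$s{\left(Q,X \right)} = 0$ ($s{\left(Q,X \right)} = 0 X = 0$)
$\frac{1}{s{\left(-38,-89 \right)} + 84509} = \frac{1}{0 + 84509} = \frac{1}{84509}$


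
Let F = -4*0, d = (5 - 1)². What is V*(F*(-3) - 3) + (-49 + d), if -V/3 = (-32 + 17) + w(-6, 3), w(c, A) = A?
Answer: -141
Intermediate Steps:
d = 16 (d = 4² = 16)
V = 36 (V = -3*((-32 + 17) + 3) = -3*(-15 + 3) = -3*(-12) = 36)
F = 0
V*(F*(-3) - 3) + (-49 + d) = 36*(0*(-3) - 3) + (-49 + 16) = 36*(0 - 3) - 33 = 36*(-3) - 33 = -108 - 33 = -141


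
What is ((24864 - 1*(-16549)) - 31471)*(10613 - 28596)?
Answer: -178786986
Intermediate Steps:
((24864 - 1*(-16549)) - 31471)*(10613 - 28596) = ((24864 + 16549) - 31471)*(-17983) = (41413 - 31471)*(-17983) = 9942*(-17983) = -178786986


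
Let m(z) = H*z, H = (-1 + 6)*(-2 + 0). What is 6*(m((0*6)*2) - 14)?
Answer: -84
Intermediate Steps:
H = -10 (H = 5*(-2) = -10)
m(z) = -10*z
6*(m((0*6)*2) - 14) = 6*(-10*0*6*2 - 14) = 6*(-0*2 - 14) = 6*(-10*0 - 14) = 6*(0 - 14) = 6*(-14) = -84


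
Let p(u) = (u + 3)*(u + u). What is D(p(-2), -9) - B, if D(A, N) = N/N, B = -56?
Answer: 57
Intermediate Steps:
p(u) = 2*u*(3 + u) (p(u) = (3 + u)*(2*u) = 2*u*(3 + u))
D(A, N) = 1
D(p(-2), -9) - B = 1 - 1*(-56) = 1 + 56 = 57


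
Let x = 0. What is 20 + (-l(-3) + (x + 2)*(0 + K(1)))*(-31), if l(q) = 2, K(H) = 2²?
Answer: -166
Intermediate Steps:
K(H) = 4
20 + (-l(-3) + (x + 2)*(0 + K(1)))*(-31) = 20 + (-1*2 + (0 + 2)*(0 + 4))*(-31) = 20 + (-2 + 2*4)*(-31) = 20 + (-2 + 8)*(-31) = 20 + 6*(-31) = 20 - 186 = -166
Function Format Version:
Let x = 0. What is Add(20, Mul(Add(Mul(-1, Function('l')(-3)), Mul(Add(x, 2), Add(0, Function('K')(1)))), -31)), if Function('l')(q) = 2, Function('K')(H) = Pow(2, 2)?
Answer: -166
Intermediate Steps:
Function('K')(H) = 4
Add(20, Mul(Add(Mul(-1, Function('l')(-3)), Mul(Add(x, 2), Add(0, Function('K')(1)))), -31)) = Add(20, Mul(Add(Mul(-1, 2), Mul(Add(0, 2), Add(0, 4))), -31)) = Add(20, Mul(Add(-2, Mul(2, 4)), -31)) = Add(20, Mul(Add(-2, 8), -31)) = Add(20, Mul(6, -31)) = Add(20, -186) = -166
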